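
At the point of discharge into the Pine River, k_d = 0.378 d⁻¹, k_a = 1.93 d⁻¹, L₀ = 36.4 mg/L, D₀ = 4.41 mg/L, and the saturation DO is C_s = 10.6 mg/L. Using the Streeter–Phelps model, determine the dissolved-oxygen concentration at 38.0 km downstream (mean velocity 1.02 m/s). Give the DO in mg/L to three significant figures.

DO ≈ 5.01 mg/L

Travel time t = x/v = 38.0 km / (1.02 m/s) = 38000 m / 1.02 m/s = 37250 s = 0.4312 d.
k_d L₀/(k_a−k_d) = 0.378×36.4/(1.93−0.378) = 13.76/1.552 = 8.865 mg/L.
e^(−k_d t) = e^(−0.378×0.4312) = 0.8496; e^(−k_a t) = e^(−1.93×0.4312) = 0.4351.
D = 8.865 × (0.8496 − 0.4351) + 4.41 × 0.4351 = 3.675 + 1.919 = 5.594 mg/L.
DO = C_s − D = 10.6 − 5.594 = 5.006 mg/L.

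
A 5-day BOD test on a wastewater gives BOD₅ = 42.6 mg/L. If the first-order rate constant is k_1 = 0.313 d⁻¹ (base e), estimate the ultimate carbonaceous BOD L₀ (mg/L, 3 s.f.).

L₀ ≈ 53.9 mg/L

BOD₅ = L₀(1 − e^(−5k_1)) ⇒ L₀ = BOD₅ / (1 − e^(−5×0.313))
= 42.6 / (1 − 0.2091) = 42.6 / 0.7909 = 53.86 mg/L.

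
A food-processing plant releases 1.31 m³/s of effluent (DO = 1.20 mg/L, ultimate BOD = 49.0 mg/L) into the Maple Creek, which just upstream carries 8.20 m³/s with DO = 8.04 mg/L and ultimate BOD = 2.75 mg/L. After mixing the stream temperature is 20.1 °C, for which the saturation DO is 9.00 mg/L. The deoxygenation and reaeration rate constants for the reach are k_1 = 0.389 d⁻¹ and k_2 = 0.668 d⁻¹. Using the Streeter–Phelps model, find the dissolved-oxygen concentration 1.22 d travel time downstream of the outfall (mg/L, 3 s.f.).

DO ≈ 5.88 mg/L

Mixed DO = (8.20×8.04 + 1.31×1.20)/(8.20+1.31) = 67.50/9.510 = 7.098 mg/L.
Mixed L₀ = (8.20×2.75 + 1.31×49.0)/(9.510) = 86.74/9.510 = 9.121 mg/L.
Initial deficit D₀ = C_s − DO₀ = 9.00 − 7.098 = 1.902 mg/L.
D(1.22) = [0.389×9.121/(0.668−0.389)](e^(−0.389×1.22) − e^(−0.668×1.22)) + 1.902 e^(−0.668×1.22)
= 12.72 × (0.6221 − 0.4427) + 1.902 × 0.4427 = 3.125 mg/L.
DO = 9.00 − 3.125 = 5.875 mg/L.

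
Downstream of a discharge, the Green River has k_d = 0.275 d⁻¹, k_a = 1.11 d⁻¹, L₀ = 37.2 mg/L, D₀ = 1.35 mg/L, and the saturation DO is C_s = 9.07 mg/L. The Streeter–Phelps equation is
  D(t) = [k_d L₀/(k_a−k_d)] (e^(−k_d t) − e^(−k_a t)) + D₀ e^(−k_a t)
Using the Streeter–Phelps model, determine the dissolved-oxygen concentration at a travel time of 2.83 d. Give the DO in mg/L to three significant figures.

DO ≈ 3.92 mg/L

k_d L₀/(k_a−k_d) = 0.275×37.2/(1.11−0.275) = 10.23/0.8350 = 12.25 mg/L.
e^(−k_d t) = e^(−0.275×2.830) = 0.4592; e^(−k_a t) = e^(−1.11×2.830) = 0.04323.
D = 12.25 × (0.4592 − 0.04323) + 1.35 × 0.04323 = 5.096 + 0.05836 = 5.155 mg/L.
DO = C_s − D = 9.07 − 5.155 = 3.915 mg/L.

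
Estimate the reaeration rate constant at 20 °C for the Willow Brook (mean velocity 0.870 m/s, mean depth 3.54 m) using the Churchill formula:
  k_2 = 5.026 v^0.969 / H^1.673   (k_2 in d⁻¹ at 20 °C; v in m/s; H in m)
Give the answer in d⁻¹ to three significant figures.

k_2 ≈ 0.530 d⁻¹

k_2 = 5.026 × 0.870^0.969 / 3.54^1.673 = 5.026 × 0.8738 / 8.289 = 0.5298 d⁻¹.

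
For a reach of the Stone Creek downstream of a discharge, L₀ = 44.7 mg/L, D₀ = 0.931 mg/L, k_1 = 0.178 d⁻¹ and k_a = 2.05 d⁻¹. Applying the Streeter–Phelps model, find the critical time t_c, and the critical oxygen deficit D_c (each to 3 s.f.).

With k_a/k_1 = 11.52 and 1 − D₀(k_a−k_1)/(k_1 L₀) = 0.7810,
t_c = ln(11.52 × 0.7810) / (2.05 − 0.178) = ln(8.994) / 1.872 = 2.197/1.872 = 1.173 d.
D_c = (k_1/k_a) L₀ e^(−k_1 t_c) = (0.178/2.05) × 44.7 × e^(−0.178×1.173) = 0.08683 × 44.7 × 0.8115 = 3.150 mg/L.

t_c ≈ 1.17 d; D_c ≈ 3.15 mg/L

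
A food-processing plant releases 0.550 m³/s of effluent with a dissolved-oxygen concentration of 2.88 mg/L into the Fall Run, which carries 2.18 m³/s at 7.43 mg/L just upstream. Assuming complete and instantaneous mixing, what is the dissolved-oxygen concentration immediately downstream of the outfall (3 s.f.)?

6.51 mg/L

Flow-weighted mixing: C = (Q_r C_r + Q_w C_w)/(Q_r + Q_w)
= (2.18×7.43 + 0.550×2.88)/(2.18 + 0.550) = 17.78/2.730 = 6.513 mg/L.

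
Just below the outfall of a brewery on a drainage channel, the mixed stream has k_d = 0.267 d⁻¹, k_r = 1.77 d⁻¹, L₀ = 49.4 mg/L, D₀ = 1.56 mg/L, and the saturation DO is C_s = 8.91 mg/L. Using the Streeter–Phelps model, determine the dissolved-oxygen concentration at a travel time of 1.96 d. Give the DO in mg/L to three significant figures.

DO ≈ 3.93 mg/L

k_d L₀/(k_r−k_d) = 0.267×49.4/(1.77−0.267) = 13.19/1.503 = 8.776 mg/L.
e^(−k_d t) = e^(−0.267×1.960) = 0.5926; e^(−k_r t) = e^(−1.77×1.960) = 0.03114.
D = 8.776 × (0.5926 − 0.03114) + 1.56 × 0.03114 = 4.927 + 0.04858 = 4.975 mg/L.
DO = C_s − D = 8.91 − 4.975 = 3.935 mg/L.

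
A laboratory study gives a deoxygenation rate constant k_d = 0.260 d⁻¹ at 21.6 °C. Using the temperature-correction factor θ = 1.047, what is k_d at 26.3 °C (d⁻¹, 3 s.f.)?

k_d(T₂) = k_d(T₁) · θ^(T₂−T₁) = 0.260 × 1.047^(26.3−21.6)
= 0.260 × 1.047^4.70 = 0.260 × 1.241 = 0.3226 d⁻¹.

k_d ≈ 0.323 d⁻¹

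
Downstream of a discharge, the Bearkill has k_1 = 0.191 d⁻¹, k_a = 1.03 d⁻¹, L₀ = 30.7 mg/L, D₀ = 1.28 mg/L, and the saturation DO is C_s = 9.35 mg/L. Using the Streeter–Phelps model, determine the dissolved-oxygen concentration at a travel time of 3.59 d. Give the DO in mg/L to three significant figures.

DO ≈ 5.97 mg/L

k_1 L₀/(k_a−k_1) = 0.191×30.7/(1.03−0.191) = 5.864/0.8390 = 6.989 mg/L.
e^(−k_1 t) = e^(−0.191×3.590) = 0.5037; e^(−k_a t) = e^(−1.03×3.590) = 0.02478.
D = 6.989 × (0.5037 − 0.02478) + 1.28 × 0.02478 = 3.347 + 0.03172 = 3.379 mg/L.
DO = C_s − D = 9.35 − 3.379 = 5.971 mg/L.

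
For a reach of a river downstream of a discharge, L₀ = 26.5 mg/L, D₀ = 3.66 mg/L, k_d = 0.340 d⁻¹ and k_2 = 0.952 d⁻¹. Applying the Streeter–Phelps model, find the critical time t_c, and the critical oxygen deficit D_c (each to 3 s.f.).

t_c ≈ 1.22 d; D_c ≈ 6.26 mg/L

With k_2/k_d = 2.800 and 1 − D₀(k_2−k_d)/(k_d L₀) = 0.7514,
t_c = ln(2.800 × 0.7514) / (0.952 − 0.340) = ln(2.104) / 0.6120 = 0.7438/0.6120 = 1.215 d.
L(t_c) = L₀ e^(−k_d t_c) = 26.5 × 0.6615 = 17.53 mg/L, and at the critical point k_2 D_c = k_d L, so D_c = (0.340/0.952) × 17.53 = 6.261 mg/L.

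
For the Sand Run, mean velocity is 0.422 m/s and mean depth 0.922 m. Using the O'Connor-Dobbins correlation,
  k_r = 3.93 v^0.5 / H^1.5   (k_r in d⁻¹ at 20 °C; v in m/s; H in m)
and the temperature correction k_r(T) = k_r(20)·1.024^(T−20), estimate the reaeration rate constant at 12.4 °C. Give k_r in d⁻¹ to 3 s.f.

k_r(20) = 3.93 × 0.422^0.5 / 0.922^1.5 = 3.93 × 0.6496 / 0.8853 = 2.884 d⁻¹.
k_r(12.4) = 2.884 × 1.024^(12.4−20) = 2.884 × 0.8351 = 2.408 d⁻¹.

k_r ≈ 2.41 d⁻¹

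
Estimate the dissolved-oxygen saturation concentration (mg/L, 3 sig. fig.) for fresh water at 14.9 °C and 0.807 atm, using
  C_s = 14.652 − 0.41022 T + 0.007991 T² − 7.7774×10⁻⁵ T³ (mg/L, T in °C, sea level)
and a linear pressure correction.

At sea level: C_s = 14.652 − 0.41022×14.9 + 0.007991×14.9² − 7.7774×10⁻⁵×14.9³ = 10.06 mg/L.
Pressure correction: C_s' = 10.06 × 0.807 = 8.116 mg/L.

C_s ≈ 8.12 mg/L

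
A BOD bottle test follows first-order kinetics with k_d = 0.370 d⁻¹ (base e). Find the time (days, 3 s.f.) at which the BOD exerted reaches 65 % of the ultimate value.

t ≈ 2.84 d

y/L₀ = 1 − e^(−k_d t) = 0.65 ⇒ e^(−k_d t) = 0.350
t = −ln(0.350) / 0.370 = 1.050 / 0.370 = 2.837 d.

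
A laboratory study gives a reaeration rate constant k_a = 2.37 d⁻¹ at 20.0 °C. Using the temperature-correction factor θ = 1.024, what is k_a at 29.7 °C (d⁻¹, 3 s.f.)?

k_a(T₂) = k_a(T₁) · θ^(T₂−T₁) = 2.37 × 1.024^(29.7−20.0)
= 2.37 × 1.024^9.70 = 2.37 × 1.259 = 2.983 d⁻¹.

k_a ≈ 2.98 d⁻¹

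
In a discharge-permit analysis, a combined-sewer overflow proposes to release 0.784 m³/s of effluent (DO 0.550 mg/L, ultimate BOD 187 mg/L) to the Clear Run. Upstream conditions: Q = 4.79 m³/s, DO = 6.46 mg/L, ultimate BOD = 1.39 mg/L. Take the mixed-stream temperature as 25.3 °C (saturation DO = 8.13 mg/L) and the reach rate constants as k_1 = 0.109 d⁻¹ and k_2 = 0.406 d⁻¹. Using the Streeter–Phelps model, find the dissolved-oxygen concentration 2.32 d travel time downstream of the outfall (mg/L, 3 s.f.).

Mixed DO = (4.79×6.46 + 0.784×0.550)/(4.79+0.784) = 31.37/5.574 = 5.629 mg/L.
Mixed L₀ = (4.79×1.39 + 0.784×187)/(5.574) = 153.3/5.574 = 27.50 mg/L.
Initial deficit D₀ = C_s − DO₀ = 8.13 − 5.629 = 2.501 mg/L.
D(2.32) = [0.109×27.50/(0.406−0.109)](e^(−0.109×2.32) − e^(−0.406×2.32)) + 2.501 e^(−0.406×2.32)
= 10.09 × (0.7766 − 0.3899) + 2.501 × 0.3899 = 4.877 mg/L.
DO = 8.13 − 4.877 = 3.253 mg/L.

DO ≈ 3.25 mg/L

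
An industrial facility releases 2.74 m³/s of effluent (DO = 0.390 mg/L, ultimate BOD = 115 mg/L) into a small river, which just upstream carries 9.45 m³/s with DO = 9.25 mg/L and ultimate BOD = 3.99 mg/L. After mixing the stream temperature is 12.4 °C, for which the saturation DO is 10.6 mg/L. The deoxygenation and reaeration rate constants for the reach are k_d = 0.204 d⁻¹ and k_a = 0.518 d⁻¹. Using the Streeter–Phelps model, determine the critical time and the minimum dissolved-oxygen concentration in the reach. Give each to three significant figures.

Mixed DO = (9.45×9.25 + 2.74×0.390)/(9.45+2.74) = 88.48/12.19 = 7.258 mg/L.
Mixed L₀ = (9.45×3.99 + 2.74×115)/(12.19) = 352.8/12.19 = 28.94 mg/L.
Initial deficit D₀ = C_s − DO₀ = 10.6 − 7.258 = 3.342 mg/L.
t_c = (1/0.3140) ln[(0.518/0.204)(1 − 3.342×0.3140/(0.204×28.94))] = 3.185 × ln(2.088) = 2.345 d.
D_c = (0.204/0.518) × 28.94 × e^(−0.204×2.345) = 0.3938 × 28.94 × 0.6198 = 7.065 mg/L.
Minimum DO = 10.6 − 7.065 = 3.535 mg/L.

t_c ≈ 2.34 d; minimum DO ≈ 3.53 mg/L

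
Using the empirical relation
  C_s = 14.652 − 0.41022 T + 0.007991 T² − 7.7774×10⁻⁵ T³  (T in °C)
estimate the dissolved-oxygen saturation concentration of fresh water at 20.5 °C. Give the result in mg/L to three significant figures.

C_s = 14.652 − 0.41022×20.5 + 0.007991×20.5² − 7.7774×10⁻⁵×20.5³ = 8.931 mg/L.

C_s ≈ 8.93 mg/L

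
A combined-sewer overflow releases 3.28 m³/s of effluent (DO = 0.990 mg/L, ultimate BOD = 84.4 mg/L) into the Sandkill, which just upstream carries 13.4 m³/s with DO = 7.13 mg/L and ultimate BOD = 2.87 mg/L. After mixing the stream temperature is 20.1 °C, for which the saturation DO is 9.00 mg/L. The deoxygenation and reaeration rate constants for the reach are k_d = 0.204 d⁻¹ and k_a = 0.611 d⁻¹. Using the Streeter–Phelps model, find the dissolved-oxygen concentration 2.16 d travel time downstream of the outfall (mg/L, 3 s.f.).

Mixed DO = (13.4×7.13 + 3.28×0.990)/(13.4+3.28) = 98.79/16.68 = 5.923 mg/L.
Mixed L₀ = (13.4×2.87 + 3.28×84.4)/(16.68) = 315.3/16.68 = 18.90 mg/L.
Initial deficit D₀ = C_s − DO₀ = 9.00 − 5.923 = 3.077 mg/L.
D(2.16) = [0.204×18.90/(0.611−0.204)](e^(−0.204×2.16) − e^(−0.611×2.16)) + 3.077 e^(−0.611×2.16)
= 9.474 × (0.6436 − 0.2672) + 3.077 × 0.2672 = 4.389 mg/L.
DO = 9.00 − 4.389 = 4.611 mg/L.

DO ≈ 4.61 mg/L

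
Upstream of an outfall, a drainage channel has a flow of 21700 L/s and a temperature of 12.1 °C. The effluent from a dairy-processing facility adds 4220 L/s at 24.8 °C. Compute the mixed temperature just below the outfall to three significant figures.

Flow-weighted mixing: C = (Q_r C_r + Q_w C_w)/(Q_r + Q_w)
= (21700×12.1 + 4220×24.8)/(21700 + 4220) = 367200/25920 = 14.17 °C.

14.2 °C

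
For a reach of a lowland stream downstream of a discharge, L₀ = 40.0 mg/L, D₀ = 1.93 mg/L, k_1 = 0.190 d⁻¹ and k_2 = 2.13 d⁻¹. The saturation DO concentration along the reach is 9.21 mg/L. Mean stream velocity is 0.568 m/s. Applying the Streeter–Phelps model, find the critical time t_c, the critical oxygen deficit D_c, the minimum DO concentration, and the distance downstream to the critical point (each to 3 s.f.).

t_c ≈ 0.896 d; D_c ≈ 3.01 mg/L; min DO ≈ 6.20 mg/L; x_c ≈ 44.0 km

With k_2/k_1 = 11.21 and 1 − D₀(k_2−k_1)/(k_1 L₀) = 0.5073,
t_c = ln(11.21 × 0.5073) / (2.13 − 0.190) = ln(5.688) / 1.940 = 1.738/1.940 = 0.8960 d.
L(t_c) = L₀ e^(−k_1 t_c) = 40.0 × 0.8435 = 33.74 mg/L, and at the critical point k_2 D_c = k_1 L, so D_c = (0.190/2.13) × 33.74 = 3.010 mg/L.
Minimum DO = C_s − D_c = 9.21 − 3.010 = 6.200 mg/L.
x_c = v t_c = 0.568 m/s × 0.8960 d × 86400 s/d = 43970 m ≈ 44.0 km.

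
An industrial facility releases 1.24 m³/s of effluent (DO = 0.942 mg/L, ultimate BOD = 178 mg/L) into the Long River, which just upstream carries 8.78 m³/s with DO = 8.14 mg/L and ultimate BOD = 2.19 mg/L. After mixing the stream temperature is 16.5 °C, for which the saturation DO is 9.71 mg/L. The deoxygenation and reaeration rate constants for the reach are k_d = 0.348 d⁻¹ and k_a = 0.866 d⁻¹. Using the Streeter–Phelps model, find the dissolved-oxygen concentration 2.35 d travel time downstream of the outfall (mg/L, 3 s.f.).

Mixed DO = (8.78×8.14 + 1.24×0.942)/(8.78+1.24) = 72.64/10.02 = 7.249 mg/L.
Mixed L₀ = (8.78×2.19 + 1.24×178)/(10.02) = 239.9/10.02 = 23.95 mg/L.
Initial deficit D₀ = C_s − DO₀ = 9.71 − 7.249 = 2.461 mg/L.
D(2.35) = [0.348×23.95/(0.866−0.348)](e^(−0.348×2.35) − e^(−0.866×2.35)) + 2.461 e^(−0.866×2.35)
= 16.09 × (0.4414 − 0.1307) + 2.461 × 0.1307 = 5.321 mg/L.
DO = 9.71 − 5.321 = 4.389 mg/L.

DO ≈ 4.39 mg/L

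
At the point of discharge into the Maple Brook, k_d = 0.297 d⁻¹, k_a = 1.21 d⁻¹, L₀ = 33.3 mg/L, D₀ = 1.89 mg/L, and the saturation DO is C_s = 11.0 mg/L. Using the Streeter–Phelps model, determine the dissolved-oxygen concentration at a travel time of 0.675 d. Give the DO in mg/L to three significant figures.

DO ≈ 6.09 mg/L

k_d L₀/(k_a−k_d) = 0.297×33.3/(1.21−0.297) = 9.890/0.9130 = 10.83 mg/L.
e^(−k_d t) = e^(−0.297×0.6750) = 0.8183; e^(−k_a t) = e^(−1.21×0.6750) = 0.4419.
D = 10.83 × (0.8183 − 0.4419) + 1.89 × 0.4419 = 4.078 + 0.8351 = 4.913 mg/L.
DO = C_s − D = 11.0 − 4.913 = 6.087 mg/L.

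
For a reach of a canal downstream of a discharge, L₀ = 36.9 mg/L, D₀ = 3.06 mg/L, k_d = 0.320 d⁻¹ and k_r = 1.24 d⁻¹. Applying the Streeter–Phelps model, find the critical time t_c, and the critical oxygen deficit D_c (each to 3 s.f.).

t_c ≈ 1.18 d; D_c ≈ 6.54 mg/L

With k_r/k_d = 3.875 and 1 − D₀(k_r−k_d)/(k_d L₀) = 0.7616,
t_c = ln(3.875 × 0.7616) / (1.24 − 0.320) = ln(2.951) / 0.9200 = 1.082/0.9200 = 1.176 d.
L(t_c) = L₀ e^(−k_d t_c) = 36.9 × 0.6863 = 25.33 mg/L, and at the critical point k_r D_c = k_d L, so D_c = (0.320/1.24) × 25.33 = 6.536 mg/L.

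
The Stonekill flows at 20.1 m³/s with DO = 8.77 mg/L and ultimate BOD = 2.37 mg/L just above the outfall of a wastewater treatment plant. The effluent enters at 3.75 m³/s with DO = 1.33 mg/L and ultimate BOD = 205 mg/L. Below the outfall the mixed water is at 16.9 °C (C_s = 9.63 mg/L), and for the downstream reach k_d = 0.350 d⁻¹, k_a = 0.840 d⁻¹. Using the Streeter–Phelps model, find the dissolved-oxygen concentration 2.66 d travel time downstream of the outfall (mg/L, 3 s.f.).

Mixed DO = (20.1×8.77 + 3.75×1.33)/(20.1+3.75) = 181.3/23.85 = 7.600 mg/L.
Mixed L₀ = (20.1×2.37 + 3.75×205)/(23.85) = 816.4/23.85 = 34.23 mg/L.
Initial deficit D₀ = C_s − DO₀ = 9.63 − 7.600 = 2.030 mg/L.
D(2.66) = [0.350×34.23/(0.840−0.350)](e^(−0.350×2.66) − e^(−0.840×2.66)) + 2.030 e^(−0.840×2.66)
= 24.45 × (0.3942 − 0.1071) + 2.030 × 0.1071 = 7.237 mg/L.
DO = 9.63 − 7.237 = 2.393 mg/L.

DO ≈ 2.39 mg/L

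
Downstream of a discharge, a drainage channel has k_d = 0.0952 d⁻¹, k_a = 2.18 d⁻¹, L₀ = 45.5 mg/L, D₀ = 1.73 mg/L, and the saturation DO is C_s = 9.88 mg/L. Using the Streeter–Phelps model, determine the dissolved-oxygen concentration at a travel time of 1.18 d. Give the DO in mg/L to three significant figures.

k_d L₀/(k_a−k_d) = 0.0952×45.5/(2.18−0.0952) = 4.332/2.085 = 2.078 mg/L.
e^(−k_d t) = e^(−0.0952×1.180) = 0.8937; e^(−k_a t) = e^(−2.18×1.180) = 0.07635.
D = 2.078 × (0.8937 − 0.07635) + 1.73 × 0.07635 = 1.698 + 0.1321 = 1.830 mg/L.
DO = C_s − D = 9.88 − 1.830 = 8.050 mg/L.

DO ≈ 8.05 mg/L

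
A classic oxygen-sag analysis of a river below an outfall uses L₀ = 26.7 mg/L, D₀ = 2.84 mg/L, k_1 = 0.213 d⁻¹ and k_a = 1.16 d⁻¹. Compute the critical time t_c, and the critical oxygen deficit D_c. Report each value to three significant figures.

At the critical point dD/dt = 0, so k_1 L₀ e^(−k_1 t) = k_a D. Substituting D(t) from the Streeter–Phelps equation and solving for t gives
t_c = ln[(k_a/k_1)(1 − D₀(k_a−k_1)/(k_1 L₀))] / (k_a−k_1).
Here k_a−k_1 = 0.9470 d⁻¹ and 1 − D₀(k_a−k_1)/(k_1 L₀) = 1 − 2.84×0.9470/(0.213×26.7) = 0.5271, so
t_c = ln(5.446 × 0.5271) / 0.9470 = 1.055 / 0.9470 = 1.114 d.
L(t_c) = L₀ e^(−k_1 t_c) = 26.7 × 0.7888 = 21.06 mg/L, and at the critical point k_a D_c = k_1 L, so D_c = (0.213/1.16) × 21.06 = 3.867 mg/L.

t_c ≈ 1.11 d; D_c ≈ 3.87 mg/L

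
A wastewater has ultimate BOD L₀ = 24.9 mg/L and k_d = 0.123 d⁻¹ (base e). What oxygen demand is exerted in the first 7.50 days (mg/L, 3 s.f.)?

y_t = L₀(1 − e^(−k_d t)) = 24.9 × (1 − e^(−0.123×7.50))
= 24.9 × (1 − 0.3975) = 24.9 × 0.6025 = 15.00 mg/L.

y ≈ 15.0 mg/L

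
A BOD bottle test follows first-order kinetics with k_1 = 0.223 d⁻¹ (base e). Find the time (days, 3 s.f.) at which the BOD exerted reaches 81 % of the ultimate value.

y/L₀ = 1 − e^(−k_1 t) = 0.81 ⇒ e^(−k_1 t) = 0.190
t = −ln(0.190) / 0.223 = 1.661 / 0.223 = 7.447 d.

t ≈ 7.45 d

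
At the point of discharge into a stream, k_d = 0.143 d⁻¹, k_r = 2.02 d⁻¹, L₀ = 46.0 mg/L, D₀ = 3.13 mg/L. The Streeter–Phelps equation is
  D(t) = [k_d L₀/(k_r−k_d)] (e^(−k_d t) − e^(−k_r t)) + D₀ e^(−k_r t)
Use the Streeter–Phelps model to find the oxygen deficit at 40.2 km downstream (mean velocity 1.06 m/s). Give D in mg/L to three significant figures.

D ≈ 3.14 mg/L

Travel time t = x/v = 40.2 km / (1.06 m/s) = 40200 m / 1.06 m/s = 37920 s = 0.4389 d.
k_d L₀/(k_r−k_d) = 0.143×46.0/(2.02−0.143) = 6.578/1.877 = 3.505 mg/L.
e^(−k_d t) = e^(−0.143×0.4389) = 0.9392; e^(−k_r t) = e^(−2.02×0.4389) = 0.4120.
D = 3.505 × (0.9392 − 0.4120) + 3.13 × 0.4120 = 1.847 + 1.290 = 3.137 mg/L.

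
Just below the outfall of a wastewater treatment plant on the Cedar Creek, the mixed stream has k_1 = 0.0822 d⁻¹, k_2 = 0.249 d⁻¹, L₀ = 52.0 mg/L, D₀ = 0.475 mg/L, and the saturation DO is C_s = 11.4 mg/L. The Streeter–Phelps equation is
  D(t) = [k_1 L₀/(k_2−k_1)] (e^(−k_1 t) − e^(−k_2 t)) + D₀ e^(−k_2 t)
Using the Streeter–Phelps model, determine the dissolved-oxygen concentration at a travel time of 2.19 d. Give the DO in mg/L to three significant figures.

DO ≈ 4.57 mg/L

k_1 L₀/(k_2−k_1) = 0.0822×52.0/(0.249−0.0822) = 4.274/0.1668 = 25.63 mg/L.
e^(−k_1 t) = e^(−0.0822×2.190) = 0.8353; e^(−k_2 t) = e^(−0.249×2.190) = 0.5797.
D = 25.63 × (0.8353 − 0.5797) + 0.475 × 0.5797 = 6.550 + 0.2753 = 6.825 mg/L.
DO = C_s − D = 11.4 − 6.825 = 4.575 mg/L.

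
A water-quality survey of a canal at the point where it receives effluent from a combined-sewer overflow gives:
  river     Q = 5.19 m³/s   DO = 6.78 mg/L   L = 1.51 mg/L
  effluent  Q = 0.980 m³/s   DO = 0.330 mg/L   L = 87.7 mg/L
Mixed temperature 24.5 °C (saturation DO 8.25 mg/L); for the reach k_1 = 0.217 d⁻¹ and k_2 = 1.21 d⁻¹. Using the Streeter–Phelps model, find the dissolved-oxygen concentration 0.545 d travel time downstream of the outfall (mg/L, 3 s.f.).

DO ≈ 5.73 mg/L

Mixed DO = (5.19×6.78 + 0.980×0.330)/(5.19+0.980) = 35.51/6.170 = 5.756 mg/L.
Mixed L₀ = (5.19×1.51 + 0.980×87.7)/(6.170) = 93.78/6.170 = 15.20 mg/L.
Initial deficit D₀ = C_s − DO₀ = 8.25 − 5.756 = 2.494 mg/L.
D(0.545) = [0.217×15.20/(1.21−0.217)](e^(−0.217×0.545) − e^(−1.21×0.545)) + 2.494 e^(−1.21×0.545)
= 3.322 × (0.8885 − 0.5171) + 2.494 × 0.5171 = 2.523 mg/L.
DO = 8.25 − 2.523 = 5.727 mg/L.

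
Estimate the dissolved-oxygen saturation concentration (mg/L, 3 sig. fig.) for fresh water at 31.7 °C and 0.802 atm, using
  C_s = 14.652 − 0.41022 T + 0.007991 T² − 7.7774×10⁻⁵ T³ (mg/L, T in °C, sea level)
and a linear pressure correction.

C_s ≈ 5.77 mg/L

At sea level: C_s = 14.652 − 0.41022×31.7 + 0.007991×31.7² − 7.7774×10⁻⁵×31.7³ = 7.201 mg/L.
Pressure correction: C_s' = 7.201 × 0.802 = 5.775 mg/L.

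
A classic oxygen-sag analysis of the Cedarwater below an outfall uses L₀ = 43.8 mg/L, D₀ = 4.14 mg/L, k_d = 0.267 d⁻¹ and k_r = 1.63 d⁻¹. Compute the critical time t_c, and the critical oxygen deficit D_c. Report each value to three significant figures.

With k_r/k_d = 6.105 and 1 − D₀(k_r−k_d)/(k_d L₀) = 0.5175,
t_c = ln(6.105 × 0.5175) / (1.63 − 0.267) = ln(3.159) / 1.363 = 1.150/1.363 = 0.8440 d.
L(t_c) = L₀ e^(−k_d t_c) = 43.8 × 0.7982 = 34.96 mg/L, and at the critical point k_r D_c = k_d L, so D_c = (0.267/1.63) × 34.96 = 5.727 mg/L.

t_c ≈ 0.844 d; D_c ≈ 5.73 mg/L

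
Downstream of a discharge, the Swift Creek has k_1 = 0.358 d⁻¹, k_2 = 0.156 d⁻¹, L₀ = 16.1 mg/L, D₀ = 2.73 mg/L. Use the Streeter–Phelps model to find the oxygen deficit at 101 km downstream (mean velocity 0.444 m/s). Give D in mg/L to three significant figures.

Travel time t = x/v = 101 km / (0.444 m/s) = 101000 m / 0.444 m/s = 227500 s = 2.633 d.
k_1 L₀/(k_2−k_1) = 0.358×16.1/(0.156−0.358) = 5.764/-0.2020 = -28.53 mg/L.
e^(−k_1 t) = e^(−0.358×2.633) = 0.3896; e^(−k_2 t) = e^(−0.156×2.633) = 0.6632.
D = -28.53 × (0.3896 − 0.6632) + 2.73 × 0.6632 = 7.805 + 1.810 = 9.616 mg/L.

D ≈ 9.62 mg/L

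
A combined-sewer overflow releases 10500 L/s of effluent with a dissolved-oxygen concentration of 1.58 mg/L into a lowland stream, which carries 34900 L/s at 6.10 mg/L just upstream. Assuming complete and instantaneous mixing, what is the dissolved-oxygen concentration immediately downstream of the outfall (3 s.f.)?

Flow-weighted mixing: C = (Q_r C_r + Q_w C_w)/(Q_r + Q_w)
= (34900×6.10 + 10500×1.58)/(34900 + 10500) = 229500/45400 = 5.055 mg/L.

5.05 mg/L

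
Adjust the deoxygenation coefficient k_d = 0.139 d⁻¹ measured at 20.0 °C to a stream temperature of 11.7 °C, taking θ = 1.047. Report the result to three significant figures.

k_d(T₂) = k_d(T₁) · θ^(T₂−T₁) = 0.139 × 1.047^(11.7−20.0)
= 0.139 × 1.047^-8.30 = 0.139 × 0.6830 = 0.09494 d⁻¹.

k_d ≈ 0.0949 d⁻¹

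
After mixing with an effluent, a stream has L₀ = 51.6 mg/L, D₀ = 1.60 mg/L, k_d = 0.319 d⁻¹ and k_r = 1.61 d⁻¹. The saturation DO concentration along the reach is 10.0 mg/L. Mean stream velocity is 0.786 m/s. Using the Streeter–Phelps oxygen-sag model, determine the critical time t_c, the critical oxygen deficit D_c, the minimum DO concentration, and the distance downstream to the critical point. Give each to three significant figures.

At the critical point dD/dt = 0, so k_d L₀ e^(−k_d t) = k_r D. Substituting D(t) from the Streeter–Phelps equation and solving for t gives
t_c = ln[(k_r/k_d)(1 − D₀(k_r−k_d)/(k_d L₀))] / (k_r−k_d).
Here k_r−k_d = 1.291 d⁻¹ and 1 − D₀(k_r−k_d)/(k_d L₀) = 1 − 1.60×1.291/(0.319×51.6) = 0.8745, so
t_c = ln(5.047 × 0.8745) / 1.291 = 1.485 / 1.291 = 1.150 d.
L(t_c) = L₀ e^(−k_d t_c) = 51.6 × 0.6929 = 35.75 mg/L, and at the critical point k_r D_c = k_d L, so D_c = (0.319/1.61) × 35.75 = 7.084 mg/L.
Minimum DO = C_s − D_c = 10.0 − 7.084 = 2.916 mg/L.
x_c = v t_c = 0.786 m/s × 1.150 d × 86400 s/d = 78100 m ≈ 78.1 km.

t_c ≈ 1.15 d; D_c ≈ 7.08 mg/L; min DO ≈ 2.92 mg/L; x_c ≈ 78.1 km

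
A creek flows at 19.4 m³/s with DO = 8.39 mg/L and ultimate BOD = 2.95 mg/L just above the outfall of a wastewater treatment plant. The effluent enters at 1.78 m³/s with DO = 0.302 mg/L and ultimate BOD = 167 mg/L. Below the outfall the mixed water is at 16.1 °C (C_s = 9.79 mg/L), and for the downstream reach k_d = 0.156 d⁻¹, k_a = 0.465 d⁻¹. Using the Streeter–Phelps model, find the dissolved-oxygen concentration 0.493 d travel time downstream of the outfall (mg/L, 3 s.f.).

Mixed DO = (19.4×8.39 + 1.78×0.302)/(19.4+1.78) = 163.3/21.18 = 7.710 mg/L.
Mixed L₀ = (19.4×2.95 + 1.78×167)/(21.18) = 354.5/21.18 = 16.74 mg/L.
Initial deficit D₀ = C_s − DO₀ = 9.79 − 7.710 = 2.080 mg/L.
D(0.493) = [0.156×16.74/(0.465−0.156)](e^(−0.156×0.493) − e^(−0.465×0.493)) + 2.080 e^(−0.465×0.493)
= 8.450 × (0.9260 − 0.7951) + 2.080 × 0.7951 = 2.759 mg/L.
DO = 9.79 − 2.759 = 7.031 mg/L.

DO ≈ 7.03 mg/L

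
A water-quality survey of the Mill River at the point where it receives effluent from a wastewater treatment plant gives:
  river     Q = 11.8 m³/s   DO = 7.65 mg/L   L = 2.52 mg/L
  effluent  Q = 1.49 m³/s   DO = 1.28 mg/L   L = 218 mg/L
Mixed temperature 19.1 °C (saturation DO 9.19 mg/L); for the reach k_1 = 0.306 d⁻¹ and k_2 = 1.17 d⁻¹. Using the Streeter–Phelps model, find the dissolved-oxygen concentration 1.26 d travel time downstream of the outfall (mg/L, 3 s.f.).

DO ≈ 4.41 mg/L

Mixed DO = (11.8×7.65 + 1.49×1.28)/(11.8+1.49) = 92.18/13.29 = 6.936 mg/L.
Mixed L₀ = (11.8×2.52 + 1.49×218)/(13.29) = 354.6/13.29 = 26.68 mg/L.
Initial deficit D₀ = C_s − DO₀ = 9.19 − 6.936 = 2.254 mg/L.
D(1.26) = [0.306×26.68/(1.17−0.306)](e^(−0.306×1.26) − e^(−1.17×1.26)) + 2.254 e^(−1.17×1.26)
= 9.449 × (0.6801 − 0.2290) + 2.254 × 0.2290 = 4.778 mg/L.
DO = 9.19 − 4.778 = 4.412 mg/L.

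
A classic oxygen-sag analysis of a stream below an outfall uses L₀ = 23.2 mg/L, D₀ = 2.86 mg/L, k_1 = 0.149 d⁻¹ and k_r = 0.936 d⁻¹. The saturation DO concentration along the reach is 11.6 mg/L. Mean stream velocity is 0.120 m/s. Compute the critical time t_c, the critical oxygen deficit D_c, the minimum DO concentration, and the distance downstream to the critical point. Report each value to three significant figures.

t_c ≈ 0.997 d; D_c ≈ 3.18 mg/L; min DO ≈ 8.42 mg/L; x_c ≈ 10.3 km

With k_r/k_1 = 6.282 and 1 − D₀(k_r−k_1)/(k_1 L₀) = 0.3489,
t_c = ln(6.282 × 0.3489) / (0.936 − 0.149) = ln(2.192) / 0.7870 = 0.7846/0.7870 = 0.9970 d.
L(t_c) = L₀ e^(−k_1 t_c) = 23.2 × 0.8620 = 20.00 mg/L, and at the critical point k_r D_c = k_1 L, so D_c = (0.149/0.936) × 20.00 = 3.183 mg/L.
Minimum DO = C_s − D_c = 11.6 − 3.183 = 8.417 mg/L.
x_c = v t_c = 0.120 m/s × 0.9970 d × 86400 s/d = 10340 m ≈ 10.3 km.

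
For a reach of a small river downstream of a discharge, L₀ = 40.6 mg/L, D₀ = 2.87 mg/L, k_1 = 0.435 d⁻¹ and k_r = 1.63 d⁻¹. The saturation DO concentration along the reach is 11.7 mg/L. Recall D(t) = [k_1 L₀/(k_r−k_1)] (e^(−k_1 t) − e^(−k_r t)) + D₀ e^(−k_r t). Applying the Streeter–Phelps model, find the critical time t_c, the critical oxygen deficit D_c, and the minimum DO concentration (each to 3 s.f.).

With k_r/k_1 = 3.747 and 1 − D₀(k_r−k_1)/(k_1 L₀) = 0.8058,
t_c = ln(3.747 × 0.8058) / (1.63 − 0.435) = ln(3.019) / 1.195 = 1.105/1.195 = 0.9248 d.
D_c = (k_1/k_r) L₀ e^(−k_1 t_c) = (0.435/1.63) × 40.6 × e^(−0.435×0.9248) = 0.2669 × 40.6 × 0.6688 = 7.246 mg/L.
Minimum DO = C_s − D_c = 11.7 − 7.246 = 4.454 mg/L.

t_c ≈ 0.925 d; D_c ≈ 7.25 mg/L; min DO ≈ 4.45 mg/L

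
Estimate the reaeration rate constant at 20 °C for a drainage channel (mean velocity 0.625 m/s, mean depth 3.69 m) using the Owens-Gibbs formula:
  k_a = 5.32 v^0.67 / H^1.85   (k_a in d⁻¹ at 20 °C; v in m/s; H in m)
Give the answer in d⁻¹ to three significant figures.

k_a = 5.32 × 0.625^0.67 / 3.69^1.85 = 5.32 × 0.7299 / 11.19 = 0.3469 d⁻¹.

k_a ≈ 0.347 d⁻¹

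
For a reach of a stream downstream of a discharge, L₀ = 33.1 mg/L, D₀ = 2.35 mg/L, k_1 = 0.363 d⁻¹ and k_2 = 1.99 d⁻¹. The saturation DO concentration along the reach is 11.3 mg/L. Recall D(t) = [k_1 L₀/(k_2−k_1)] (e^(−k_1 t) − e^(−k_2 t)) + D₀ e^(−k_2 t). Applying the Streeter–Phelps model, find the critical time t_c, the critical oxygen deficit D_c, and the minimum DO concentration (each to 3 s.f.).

With k_2/k_1 = 5.482 and 1 − D₀(k_2−k_1)/(k_1 L₀) = 0.6818,
t_c = ln(5.482 × 0.6818) / (1.99 − 0.363) = ln(3.738) / 1.627 = 1.318/1.627 = 0.8104 d.
L(t_c) = L₀ e^(−k_1 t_c) = 33.1 × 0.7452 = 24.66 mg/L, and at the critical point k_2 D_c = k_1 L, so D_c = (0.363/1.99) × 24.66 = 4.499 mg/L.
Minimum DO = C_s − D_c = 11.3 − 4.499 = 6.801 mg/L.

t_c ≈ 0.810 d; D_c ≈ 4.50 mg/L; min DO ≈ 6.80 mg/L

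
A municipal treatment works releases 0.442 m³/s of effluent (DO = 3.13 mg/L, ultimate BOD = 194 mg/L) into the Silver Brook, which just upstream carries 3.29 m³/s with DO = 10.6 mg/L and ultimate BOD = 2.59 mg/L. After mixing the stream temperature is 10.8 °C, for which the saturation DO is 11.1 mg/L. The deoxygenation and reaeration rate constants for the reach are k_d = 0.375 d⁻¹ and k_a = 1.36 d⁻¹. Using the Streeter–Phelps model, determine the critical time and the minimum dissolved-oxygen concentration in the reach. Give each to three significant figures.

t_c ≈ 1.15 d; minimum DO ≈ 6.58 mg/L

Mixed DO = (3.29×10.6 + 0.442×3.13)/(3.29+0.442) = 36.26/3.732 = 9.715 mg/L.
Mixed L₀ = (3.29×2.59 + 0.442×194)/(3.732) = 94.27/3.732 = 25.26 mg/L.
Initial deficit D₀ = C_s − DO₀ = 11.1 − 9.715 = 1.385 mg/L.
t_c = (1/0.9850) ln[(1.36/0.375)(1 − 1.385×0.9850/(0.375×25.26))] = 1.015 × ln(3.104) = 1.150 d.
D_c = (0.375/1.36) × 25.26 × e^(−0.375×1.150) = 0.2757 × 25.26 × 0.6497 = 4.525 mg/L.
Minimum DO = 11.1 − 4.525 = 6.575 mg/L.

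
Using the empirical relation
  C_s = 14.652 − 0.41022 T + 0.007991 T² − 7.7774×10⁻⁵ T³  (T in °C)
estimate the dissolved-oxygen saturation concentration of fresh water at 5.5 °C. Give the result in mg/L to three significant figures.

C_s = 14.652 − 0.41022×5.5 + 0.007991×5.5² − 7.7774×10⁻⁵×5.5³ = 12.62 mg/L.

C_s ≈ 12.6 mg/L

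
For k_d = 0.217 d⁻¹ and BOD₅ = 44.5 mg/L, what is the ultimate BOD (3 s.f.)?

L₀ ≈ 67.2 mg/L

BOD₅ = L₀(1 − e^(−5k_d)) ⇒ L₀ = BOD₅ / (1 − e^(−5×0.217))
= 44.5 / (1 − 0.3379) = 44.5 / 0.6621 = 67.21 mg/L.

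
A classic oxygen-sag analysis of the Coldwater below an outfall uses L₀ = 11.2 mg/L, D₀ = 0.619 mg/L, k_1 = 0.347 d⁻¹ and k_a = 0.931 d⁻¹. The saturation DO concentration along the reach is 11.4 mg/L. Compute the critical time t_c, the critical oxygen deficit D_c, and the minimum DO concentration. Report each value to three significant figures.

t_c = [1/(k_a−k_1)] ln[(k_a/k_1)(1 − D₀(k_a−k_1)/(k_1 L₀))]
= [1/(0.931−0.347)] ln[(0.931/0.347)(1 − 0.619×0.5840/(0.347×11.2))]
= (1/0.5840) ln[2.683 × 0.9070] = 1.712 × ln(2.433) = 1.712 × 0.8893 = 1.523 d.
L(t_c) = L₀ e^(−k_1 t_c) = 11.2 × 0.5895 = 6.603 mg/L, and at the critical point k_a D_c = k_1 L, so D_c = (0.347/0.931) × 6.603 = 2.461 mg/L.
Minimum DO = C_s − D_c = 11.4 − 2.461 = 8.939 mg/L.

t_c ≈ 1.52 d; D_c ≈ 2.46 mg/L; min DO ≈ 8.94 mg/L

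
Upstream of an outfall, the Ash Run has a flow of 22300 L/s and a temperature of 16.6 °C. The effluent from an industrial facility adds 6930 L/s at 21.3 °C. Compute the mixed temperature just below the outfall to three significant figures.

Flow-weighted mixing: C = (Q_r C_r + Q_w C_w)/(Q_r + Q_w)
= (22300×16.6 + 6930×21.3)/(22300 + 6930) = 517800/29230 = 17.71 °C.

17.7 °C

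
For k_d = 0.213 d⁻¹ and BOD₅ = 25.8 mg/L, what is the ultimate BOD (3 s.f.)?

L₀ ≈ 39.4 mg/L

BOD₅ = L₀(1 − e^(−5k_d)) ⇒ L₀ = BOD₅ / (1 − e^(−5×0.213))
= 25.8 / (1 − 0.3447) = 25.8 / 0.6553 = 39.37 mg/L.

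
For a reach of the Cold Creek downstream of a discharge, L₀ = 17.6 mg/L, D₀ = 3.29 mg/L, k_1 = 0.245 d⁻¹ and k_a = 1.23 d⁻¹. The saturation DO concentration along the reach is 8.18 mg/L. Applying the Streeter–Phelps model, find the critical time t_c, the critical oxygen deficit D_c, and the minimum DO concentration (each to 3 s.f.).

t_c ≈ 0.224 d; D_c ≈ 3.32 mg/L; min DO ≈ 4.86 mg/L

t_c = [1/(k_a−k_1)] ln[(k_a/k_1)(1 − D₀(k_a−k_1)/(k_1 L₀))]
= [1/(1.23−0.245)] ln[(1.23/0.245)(1 − 3.29×0.9850/(0.245×17.6))]
= (1/0.9850) ln[5.020 × 0.2485] = 1.015 × ln(1.247) = 1.015 × 0.2210 = 0.2244 d.
L(t_c) = L₀ e^(−k_1 t_c) = 17.6 × 0.9465 = 16.66 mg/L, and at the critical point k_a D_c = k_1 L, so D_c = (0.245/1.23) × 16.66 = 3.318 mg/L.
Minimum DO = C_s − D_c = 8.18 − 3.318 = 4.862 mg/L.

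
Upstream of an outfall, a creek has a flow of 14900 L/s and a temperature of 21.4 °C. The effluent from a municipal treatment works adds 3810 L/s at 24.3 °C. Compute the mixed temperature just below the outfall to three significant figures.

22.0 °C

Flow-weighted mixing: C = (Q_r C_r + Q_w C_w)/(Q_r + Q_w)
= (14900×21.4 + 3810×24.3)/(14900 + 3810) = 411400/18710 = 21.99 °C.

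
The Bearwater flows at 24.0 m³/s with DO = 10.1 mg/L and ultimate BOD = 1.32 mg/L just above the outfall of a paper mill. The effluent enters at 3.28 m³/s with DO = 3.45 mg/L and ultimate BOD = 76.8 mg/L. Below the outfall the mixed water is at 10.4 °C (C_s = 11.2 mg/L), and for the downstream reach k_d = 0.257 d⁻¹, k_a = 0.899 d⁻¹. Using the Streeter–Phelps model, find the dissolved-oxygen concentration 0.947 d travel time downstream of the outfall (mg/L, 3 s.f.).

Mixed DO = (24.0×10.1 + 3.28×3.45)/(24.0+3.28) = 253.7/27.28 = 9.300 mg/L.
Mixed L₀ = (24.0×1.32 + 3.28×76.8)/(27.28) = 283.6/27.28 = 10.40 mg/L.
Initial deficit D₀ = C_s − DO₀ = 11.2 − 9.300 = 1.900 mg/L.
D(0.947) = [0.257×10.40/(0.899−0.257)](e^(−0.257×0.947) − e^(−0.899×0.947)) + 1.900 e^(−0.899×0.947)
= 4.161 × (0.7840 − 0.4268) + 1.900 × 0.4268 = 2.297 mg/L.
DO = 11.2 − 2.297 = 8.903 mg/L.

DO ≈ 8.90 mg/L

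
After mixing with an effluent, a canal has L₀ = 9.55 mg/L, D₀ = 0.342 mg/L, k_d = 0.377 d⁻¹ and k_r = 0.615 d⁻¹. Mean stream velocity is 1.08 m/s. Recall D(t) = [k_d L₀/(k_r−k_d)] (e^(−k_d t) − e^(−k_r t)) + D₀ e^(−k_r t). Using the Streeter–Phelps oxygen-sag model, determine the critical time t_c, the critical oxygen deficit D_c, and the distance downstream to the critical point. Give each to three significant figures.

At the critical point dD/dt = 0, so k_d L₀ e^(−k_d t) = k_r D. Substituting D(t) from the Streeter–Phelps equation and solving for t gives
t_c = ln[(k_r/k_d)(1 − D₀(k_r−k_d)/(k_d L₀))] / (k_r−k_d).
Here k_r−k_d = 0.2380 d⁻¹ and 1 − D₀(k_r−k_d)/(k_d L₀) = 1 − 0.342×0.2380/(0.377×9.55) = 0.9774, so
t_c = ln(1.631 × 0.9774) / 0.2380 = 0.4665 / 0.2380 = 1.960 d.
L(t_c) = L₀ e^(−k_d t_c) = 9.55 × 0.4776 = 4.561 mg/L, and at the critical point k_r D_c = k_d L, so D_c = (0.377/0.615) × 4.561 = 2.796 mg/L.
x_c = v t_c = 1.08 m/s × 1.960 d × 86400 s/d = 182900 m ≈ 183 km.

t_c ≈ 1.96 d; D_c ≈ 2.80 mg/L; x_c ≈ 183 km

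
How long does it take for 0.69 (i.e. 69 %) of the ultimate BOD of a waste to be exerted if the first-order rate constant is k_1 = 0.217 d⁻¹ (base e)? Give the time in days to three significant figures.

y/L₀ = 1 − e^(−k_1 t) = 0.69 ⇒ e^(−k_1 t) = 0.310
t = −ln(0.310) / 0.217 = 1.171 / 0.217 = 5.397 d.

t ≈ 5.40 d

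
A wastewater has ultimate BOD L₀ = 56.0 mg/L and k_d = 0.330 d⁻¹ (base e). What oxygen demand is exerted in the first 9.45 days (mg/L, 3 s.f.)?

y ≈ 53.5 mg/L

y_t = L₀(1 − e^(−k_d t)) = 56.0 × (1 − e^(−0.330×9.45))
= 56.0 × (1 − 0.04422) = 56.0 × 0.9558 = 53.52 mg/L.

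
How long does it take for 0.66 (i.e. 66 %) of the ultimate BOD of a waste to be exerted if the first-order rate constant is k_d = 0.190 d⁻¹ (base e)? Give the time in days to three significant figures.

t ≈ 5.68 d

y/L₀ = 1 − e^(−k_d t) = 0.66 ⇒ e^(−k_d t) = 0.340
t = −ln(0.340) / 0.190 = 1.079 / 0.190 = 5.678 d.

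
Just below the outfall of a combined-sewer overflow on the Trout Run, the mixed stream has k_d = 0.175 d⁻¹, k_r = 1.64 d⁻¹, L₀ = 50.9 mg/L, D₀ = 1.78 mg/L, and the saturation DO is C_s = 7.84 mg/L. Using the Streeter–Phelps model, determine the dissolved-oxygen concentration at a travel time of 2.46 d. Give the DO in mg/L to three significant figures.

DO ≈ 3.96 mg/L

k_d L₀/(k_r−k_d) = 0.175×50.9/(1.64−0.175) = 8.907/1.465 = 6.080 mg/L.
e^(−k_d t) = e^(−0.175×2.460) = 0.6502; e^(−k_r t) = e^(−1.64×2.460) = 0.01770.
D = 6.080 × (0.6502 − 0.01770) + 1.78 × 0.01770 = 3.846 + 0.03150 = 3.877 mg/L.
DO = C_s − D = 7.84 − 3.877 = 3.963 mg/L.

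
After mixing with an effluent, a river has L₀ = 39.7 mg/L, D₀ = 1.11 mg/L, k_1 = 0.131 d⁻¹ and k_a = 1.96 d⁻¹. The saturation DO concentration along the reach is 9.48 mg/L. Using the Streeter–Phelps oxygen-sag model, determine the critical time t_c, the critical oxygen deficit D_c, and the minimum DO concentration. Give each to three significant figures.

With k_a/k_1 = 14.96 and 1 − D₀(k_a−k_1)/(k_1 L₀) = 0.6096,
t_c = ln(14.96 × 0.6096) / (1.96 − 0.131) = ln(9.121) / 1.829 = 2.211/1.829 = 1.209 d.
L(t_c) = L₀ e^(−k_1 t_c) = 39.7 × 0.8536 = 33.89 mg/L, and at the critical point k_a D_c = k_1 L, so D_c = (0.131/1.96) × 33.89 = 2.265 mg/L.
Minimum DO = C_s − D_c = 9.48 − 2.265 = 7.215 mg/L.

t_c ≈ 1.21 d; D_c ≈ 2.26 mg/L; min DO ≈ 7.22 mg/L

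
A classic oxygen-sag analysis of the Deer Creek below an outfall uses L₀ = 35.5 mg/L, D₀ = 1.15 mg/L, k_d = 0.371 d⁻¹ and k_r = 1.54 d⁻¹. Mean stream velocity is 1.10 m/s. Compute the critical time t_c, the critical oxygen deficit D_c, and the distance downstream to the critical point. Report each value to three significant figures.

t_c ≈ 1.13 d; D_c ≈ 5.63 mg/L; x_c ≈ 107 km

With k_r/k_d = 4.151 and 1 − D₀(k_r−k_d)/(k_d L₀) = 0.8979,
t_c = ln(4.151 × 0.8979) / (1.54 − 0.371) = ln(3.727) / 1.169 = 1.316/1.169 = 1.125 d.
D_c = (k_d/k_r) L₀ e^(−k_d t_c) = (0.371/1.54) × 35.5 × e^(−0.371×1.125) = 0.2409 × 35.5 × 0.6587 = 5.633 mg/L.
x_c = v t_c = 1.10 m/s × 1.125 d × 86400 s/d = 107000 m ≈ 107 km.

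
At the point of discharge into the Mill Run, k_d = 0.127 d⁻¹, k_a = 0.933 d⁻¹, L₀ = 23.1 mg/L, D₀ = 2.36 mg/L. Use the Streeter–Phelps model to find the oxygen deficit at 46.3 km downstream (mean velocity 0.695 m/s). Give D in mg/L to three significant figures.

Travel time t = x/v = 46.3 km / (0.695 m/s) = 46300 m / 0.695 m/s = 66620 s = 0.7710 d.
k_d L₀/(k_a−k_d) = 0.127×23.1/(0.933−0.127) = 2.934/0.8060 = 3.640 mg/L.
e^(−k_d t) = e^(−0.127×0.7710) = 0.9067; e^(−k_a t) = e^(−0.933×0.7710) = 0.4870.
D = 3.640 × (0.9067 − 0.4870) + 2.36 × 0.4870 = 1.528 + 1.149 = 2.677 mg/L.

D ≈ 2.68 mg/L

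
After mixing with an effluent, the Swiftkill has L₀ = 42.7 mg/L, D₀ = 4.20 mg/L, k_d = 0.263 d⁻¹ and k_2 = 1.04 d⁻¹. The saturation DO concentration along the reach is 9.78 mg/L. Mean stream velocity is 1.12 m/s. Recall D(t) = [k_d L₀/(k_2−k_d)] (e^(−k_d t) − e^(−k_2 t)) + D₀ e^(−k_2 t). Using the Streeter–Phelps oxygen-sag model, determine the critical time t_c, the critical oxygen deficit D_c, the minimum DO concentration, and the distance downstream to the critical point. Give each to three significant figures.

t_c ≈ 1.33 d; D_c ≈ 7.62 mg/L; min DO ≈ 2.16 mg/L; x_c ≈ 128 km

At the critical point dD/dt = 0, so k_d L₀ e^(−k_d t) = k_2 D. Substituting D(t) from the Streeter–Phelps equation and solving for t gives
t_c = ln[(k_2/k_d)(1 − D₀(k_2−k_d)/(k_d L₀))] / (k_2−k_d).
Here k_2−k_d = 0.7770 d⁻¹ and 1 − D₀(k_2−k_d)/(k_d L₀) = 1 − 4.20×0.7770/(0.263×42.7) = 0.7094, so
t_c = ln(3.954 × 0.7094) / 0.7770 = 1.031 / 0.7770 = 1.328 d.
D_c = (k_d/k_2) L₀ e^(−k_d t_c) = (0.263/1.04) × 42.7 × e^(−0.263×1.328) = 0.2529 × 42.7 × 0.7053 = 7.616 mg/L.
Minimum DO = C_s − D_c = 9.78 − 7.616 = 2.164 mg/L.
x_c = v t_c = 1.12 m/s × 1.328 d × 86400 s/d = 128500 m ≈ 128 km.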